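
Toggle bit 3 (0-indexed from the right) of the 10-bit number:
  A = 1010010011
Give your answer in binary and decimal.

Mask = 1 << 3 = 0000001000
Bit 3 of A is 0; XOR with the mask flips it to 1.
  1010010011
^ 0000001000
------------
  1010011011

Answer: 1010011011 (667)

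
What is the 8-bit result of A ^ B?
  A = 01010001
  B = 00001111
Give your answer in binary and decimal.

Apply ^ to each column (1 where bits differ):
  01010001
^ 00001111
----------
  01011110

Answer: 01011110 (94)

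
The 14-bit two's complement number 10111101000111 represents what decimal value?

MSB is 1, so the value is negative. Find the magnitude:
1. Invert bits:  01000010111000
2. Add 1:        01000010111001  = 4281
3. Apply sign:   -4281

Answer: -4281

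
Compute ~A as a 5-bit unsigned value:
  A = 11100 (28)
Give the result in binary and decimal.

Flip each bit (0->1, 1->0):
  11100
  00011

Answer: 00011 (3)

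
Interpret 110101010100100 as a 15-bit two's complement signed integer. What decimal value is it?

MSB is 1, so the value is negative. Find the magnitude:
1. Invert bits:  001010101011011
2. Add 1:        001010101011100  = 5468
3. Apply sign:   -5468

Answer: -5468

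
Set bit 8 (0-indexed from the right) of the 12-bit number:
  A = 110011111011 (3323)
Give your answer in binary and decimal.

Mask = 1 << 8 = 000100000000
Bit 8 of A is 0, so OR-ing with the mask flips it to 1.
  110011111011
| 000100000000
--------------
  110111111011

Answer: 110111111011 (3579)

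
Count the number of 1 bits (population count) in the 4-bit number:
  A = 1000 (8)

1000
1-bits at positions (from bit 0 = LSB): 3
Count = 1

Answer: 1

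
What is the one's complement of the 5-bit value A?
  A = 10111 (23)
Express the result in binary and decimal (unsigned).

Flip each bit (0->1, 1->0):
  10111
  01000

Answer: 01000 (8)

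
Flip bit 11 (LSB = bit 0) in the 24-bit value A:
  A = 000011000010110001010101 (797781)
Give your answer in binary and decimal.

Mask = 1 << 11 = 000000000000100000000000
Bit 11 of A is 1; XOR with the mask flips it to 0.
  000011000010110001010101
^ 000000000000100000000000
--------------------------
  000011000010010001010101

Answer: 000011000010010001010101 (795733)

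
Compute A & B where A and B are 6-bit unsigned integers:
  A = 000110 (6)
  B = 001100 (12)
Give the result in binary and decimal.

Apply & to each column (1 only where both bits are 1):
  000110
& 001100
--------
  000100

Answer: 000100 (4)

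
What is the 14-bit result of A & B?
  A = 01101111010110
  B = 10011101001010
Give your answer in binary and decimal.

Apply & to each column (1 only where both bits are 1):
  01101111010110
& 10011101001010
----------------
  00001101000010

Answer: 00001101000010 (834)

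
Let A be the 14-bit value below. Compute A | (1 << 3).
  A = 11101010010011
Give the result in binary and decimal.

Mask = 1 << 3 = 00000000001000
Bit 3 of A is 0, so OR-ing with the mask flips it to 1.
  11101010010011
| 00000000001000
----------------
  11101010011011

Answer: 11101010011011 (15003)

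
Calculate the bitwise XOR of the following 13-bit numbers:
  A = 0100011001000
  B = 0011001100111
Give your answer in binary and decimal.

Apply ^ to each column (1 where bits differ):
  0100011001000
^ 0011001100111
---------------
  0111010101111

Answer: 0111010101111 (3759)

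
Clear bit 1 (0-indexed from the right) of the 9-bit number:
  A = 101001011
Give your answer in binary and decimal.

Mask = ~(1 << 1) = 111111101
Bit 1 of A is 1, so AND-ing with the mask clears it to 0.
  101001011
& 111111101
-----------
  101001001

Answer: 101001001 (329)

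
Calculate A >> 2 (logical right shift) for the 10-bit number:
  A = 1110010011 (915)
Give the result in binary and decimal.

Logical shift right by 2: drop the bottom 2 bit(s), prepend 2 zero(s) on the left.
  1110010011  ->  keep [11100100], discard [11], prepend 00
= 0011100100

Answer: 0011100100 (228)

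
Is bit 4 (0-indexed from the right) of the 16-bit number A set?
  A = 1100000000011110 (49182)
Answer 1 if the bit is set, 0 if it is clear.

Bit 4 is the 5th from the right.
  1100000000011110
             ^
That bit is 1.

Answer: 1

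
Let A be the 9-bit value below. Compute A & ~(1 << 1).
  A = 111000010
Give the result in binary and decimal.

Mask = ~(1 << 1) = 111111101
Bit 1 of A is 1, so AND-ing with the mask clears it to 0.
  111000010
& 111111101
-----------
  111000000

Answer: 111000000 (448)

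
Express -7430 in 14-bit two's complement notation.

1. Binary of +7430:  01110100000110
2. Invert bits:     10001011111001
3. Add 1:           10001011111010

Answer: 10001011111010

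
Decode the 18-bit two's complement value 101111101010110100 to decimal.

MSB is 1, so the value is negative. Find the magnitude:
1. Invert bits:  010000010101001011
2. Add 1:        010000010101001100  = 66892
3. Apply sign:   -66892

Answer: -66892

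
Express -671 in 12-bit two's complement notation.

1. Binary of +671:  001010011111
2. Invert bits:     110101100000
3. Add 1:           110101100001

Answer: 110101100001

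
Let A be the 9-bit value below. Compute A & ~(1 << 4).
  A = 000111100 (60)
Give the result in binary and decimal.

Mask = ~(1 << 4) = 111101111
Bit 4 of A is 1, so AND-ing with the mask clears it to 0.
  000111100
& 111101111
-----------
  000101100

Answer: 000101100 (44)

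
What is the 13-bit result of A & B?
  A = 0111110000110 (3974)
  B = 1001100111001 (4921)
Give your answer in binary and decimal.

Apply & to each column (1 only where both bits are 1):
  0111110000110
& 1001100111001
---------------
  0001100000000

Answer: 0001100000000 (768)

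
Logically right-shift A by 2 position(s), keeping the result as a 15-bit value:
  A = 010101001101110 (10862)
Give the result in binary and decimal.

Logical shift right by 2: drop the bottom 2 bit(s), prepend 2 zero(s) on the left.
  010101001101110  ->  keep [0101010011011], discard [10], prepend 00
= 000101010011011

Answer: 000101010011011 (2715)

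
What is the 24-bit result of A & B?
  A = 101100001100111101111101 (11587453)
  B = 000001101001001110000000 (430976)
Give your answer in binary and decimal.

Apply & to each column (1 only where both bits are 1):
  101100001100111101111101
& 000001101001001110000000
--------------------------
  000000001000001100000000

Answer: 000000001000001100000000 (33536)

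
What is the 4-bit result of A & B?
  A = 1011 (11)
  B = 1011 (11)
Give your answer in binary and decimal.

Apply & to each column (1 only where both bits are 1):
  1011
& 1011
------
  1011

Answer: 1011 (11)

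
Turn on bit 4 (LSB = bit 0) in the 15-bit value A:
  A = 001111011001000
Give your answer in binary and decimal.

Mask = 1 << 4 = 000000000010000
Bit 4 of A is 0, so OR-ing with the mask flips it to 1.
  001111011001000
| 000000000010000
-----------------
  001111011011000

Answer: 001111011011000 (7896)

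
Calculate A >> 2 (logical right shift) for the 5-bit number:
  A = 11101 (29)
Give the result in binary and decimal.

Logical shift right by 2: drop the bottom 2 bit(s), prepend 2 zero(s) on the left.
  11101  ->  keep [111], discard [01], prepend 00
= 00111

Answer: 00111 (7)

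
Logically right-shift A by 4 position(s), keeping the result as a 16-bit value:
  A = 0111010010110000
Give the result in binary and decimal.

Logical shift right by 4: drop the bottom 4 bit(s), prepend 4 zero(s) on the left.
  0111010010110000  ->  keep [011101001011], discard [0000], prepend 0000
= 0000011101001011

Answer: 0000011101001011 (1867)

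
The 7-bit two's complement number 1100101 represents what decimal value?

MSB is 1, so the value is negative. Find the magnitude:
1. Invert bits:  0011010
2. Add 1:        0011011  = 27
3. Apply sign:   -27

Answer: -27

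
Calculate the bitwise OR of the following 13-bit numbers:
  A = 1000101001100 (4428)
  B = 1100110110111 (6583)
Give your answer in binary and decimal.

Apply | to each column (1 where either bit is 1):
  1000101001100
| 1100110110111
---------------
  1100111111111

Answer: 1100111111111 (6655)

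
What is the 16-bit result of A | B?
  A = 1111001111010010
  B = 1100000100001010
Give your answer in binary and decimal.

Apply | to each column (1 where either bit is 1):
  1111001111010010
| 1100000100001010
------------------
  1111001111011010

Answer: 1111001111011010 (62426)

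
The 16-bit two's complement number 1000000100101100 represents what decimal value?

MSB is 1, so the value is negative. Find the magnitude:
1. Invert bits:  0111111011010011
2. Add 1:        0111111011010100  = 32468
3. Apply sign:   -32468

Answer: -32468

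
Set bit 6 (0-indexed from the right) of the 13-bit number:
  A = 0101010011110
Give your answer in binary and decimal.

Mask = 1 << 6 = 0000001000000
Bit 6 of A is 0, so OR-ing with the mask flips it to 1.
  0101010011110
| 0000001000000
---------------
  0101011011110

Answer: 0101011011110 (2782)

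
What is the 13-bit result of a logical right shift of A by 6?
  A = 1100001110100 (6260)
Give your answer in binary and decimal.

Logical shift right by 6: drop the bottom 6 bit(s), prepend 6 zero(s) on the left.
  1100001110100  ->  keep [1100001], discard [110100], prepend 000000
= 0000001100001

Answer: 0000001100001 (97)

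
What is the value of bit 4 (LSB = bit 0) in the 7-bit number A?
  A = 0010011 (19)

Bit 4 is the 5th from the right.
  0010011
    ^
That bit is 1.

Answer: 1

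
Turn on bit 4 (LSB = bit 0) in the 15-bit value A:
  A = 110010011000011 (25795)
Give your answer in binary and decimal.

Mask = 1 << 4 = 000000000010000
Bit 4 of A is 0, so OR-ing with the mask flips it to 1.
  110010011000011
| 000000000010000
-----------------
  110010011010011

Answer: 110010011010011 (25811)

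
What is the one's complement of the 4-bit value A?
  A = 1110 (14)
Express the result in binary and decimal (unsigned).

Flip each bit (0->1, 1->0):
  1110
  0001

Answer: 0001 (1)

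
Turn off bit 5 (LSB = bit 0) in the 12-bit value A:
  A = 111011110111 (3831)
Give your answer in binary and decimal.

Mask = ~(1 << 5) = 111111011111
Bit 5 of A is 1, so AND-ing with the mask clears it to 0.
  111011110111
& 111111011111
--------------
  111011010111

Answer: 111011010111 (3799)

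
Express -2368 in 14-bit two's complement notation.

1. Binary of +2368:  00100101000000
2. Invert bits:     11011010111111
3. Add 1:           11011011000000

Answer: 11011011000000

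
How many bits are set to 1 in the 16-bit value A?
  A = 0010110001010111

0010110001010111
1-bits at positions (from bit 0 = LSB): 0, 1, 2, 4, 6, 10, 11, 13
Count = 8

Answer: 8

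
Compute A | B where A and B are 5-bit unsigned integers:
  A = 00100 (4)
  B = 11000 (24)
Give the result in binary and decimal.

Apply | to each column (1 where either bit is 1):
  00100
| 11000
-------
  11100

Answer: 11100 (28)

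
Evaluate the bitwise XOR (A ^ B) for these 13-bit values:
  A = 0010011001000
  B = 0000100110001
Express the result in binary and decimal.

Apply ^ to each column (1 where bits differ):
  0010011001000
^ 0000100110001
---------------
  0010111111001

Answer: 0010111111001 (1529)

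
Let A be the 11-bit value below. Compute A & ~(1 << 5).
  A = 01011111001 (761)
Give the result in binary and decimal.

Mask = ~(1 << 5) = 11111011111
Bit 5 of A is 1, so AND-ing with the mask clears it to 0.
  01011111001
& 11111011111
-------------
  01011011001

Answer: 01011011001 (729)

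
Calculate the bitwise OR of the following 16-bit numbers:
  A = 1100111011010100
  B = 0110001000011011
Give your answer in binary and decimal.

Apply | to each column (1 where either bit is 1):
  1100111011010100
| 0110001000011011
------------------
  1110111011011111

Answer: 1110111011011111 (61151)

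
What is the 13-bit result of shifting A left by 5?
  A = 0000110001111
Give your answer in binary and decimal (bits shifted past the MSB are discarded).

Shift left by 5: drop the top 5 bit(s), append 5 zero(s) on the right.
  0000110001111  ->  discard [00001], keep [10001111], append 00000
= 1000111100000

Answer: 1000111100000 (4576)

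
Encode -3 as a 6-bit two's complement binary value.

1. Binary of +3:  000011
2. Invert bits:     111100
3. Add 1:           111101

Answer: 111101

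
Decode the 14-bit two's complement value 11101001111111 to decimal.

MSB is 1, so the value is negative. Find the magnitude:
1. Invert bits:  00010110000000
2. Add 1:        00010110000001  = 1409
3. Apply sign:   -1409

Answer: -1409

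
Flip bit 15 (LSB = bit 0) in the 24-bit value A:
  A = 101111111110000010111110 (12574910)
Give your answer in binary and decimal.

Mask = 1 << 15 = 000000001000000000000000
Bit 15 of A is 1; XOR with the mask flips it to 0.
  101111111110000010111110
^ 000000001000000000000000
--------------------------
  101111110110000010111110

Answer: 101111110110000010111110 (12542142)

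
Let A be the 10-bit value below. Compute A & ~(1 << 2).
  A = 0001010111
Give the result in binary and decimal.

Mask = ~(1 << 2) = 1111111011
Bit 2 of A is 1, so AND-ing with the mask clears it to 0.
  0001010111
& 1111111011
------------
  0001010011

Answer: 0001010011 (83)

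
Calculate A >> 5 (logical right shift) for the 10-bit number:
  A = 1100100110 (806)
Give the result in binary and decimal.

Logical shift right by 5: drop the bottom 5 bit(s), prepend 5 zero(s) on the left.
  1100100110  ->  keep [11001], discard [00110], prepend 00000
= 0000011001

Answer: 0000011001 (25)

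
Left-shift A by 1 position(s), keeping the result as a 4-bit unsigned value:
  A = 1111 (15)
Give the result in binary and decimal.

Shift left by 1: drop the top 1 bit(s), append 1 zero(s) on the right.
  1111  ->  discard [1], keep [111], append 0
= 1110

Answer: 1110 (14)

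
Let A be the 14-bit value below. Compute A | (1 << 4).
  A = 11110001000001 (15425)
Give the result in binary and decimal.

Mask = 1 << 4 = 00000000010000
Bit 4 of A is 0, so OR-ing with the mask flips it to 1.
  11110001000001
| 00000000010000
----------------
  11110001010001

Answer: 11110001010001 (15441)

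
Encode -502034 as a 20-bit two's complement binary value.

1. Binary of +502034:  01111010100100010010
2. Invert bits:     10000101011011101101
3. Add 1:           10000101011011101110

Answer: 10000101011011101110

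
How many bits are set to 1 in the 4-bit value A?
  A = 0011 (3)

0011
1-bits at positions (from bit 0 = LSB): 0, 1
Count = 2

Answer: 2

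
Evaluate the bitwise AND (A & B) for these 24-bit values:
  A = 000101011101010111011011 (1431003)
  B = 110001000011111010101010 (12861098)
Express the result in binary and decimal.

Apply & to each column (1 only where both bits are 1):
  000101011101010111011011
& 110001000011111010101010
--------------------------
  000001000001010010001010

Answer: 000001000001010010001010 (267402)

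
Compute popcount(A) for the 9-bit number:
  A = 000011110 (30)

000011110
1-bits at positions (from bit 0 = LSB): 1, 2, 3, 4
Count = 4

Answer: 4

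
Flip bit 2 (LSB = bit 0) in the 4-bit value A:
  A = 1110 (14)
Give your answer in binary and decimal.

Mask = 1 << 2 = 0100
Bit 2 of A is 1; XOR with the mask flips it to 0.
  1110
^ 0100
------
  1010

Answer: 1010 (10)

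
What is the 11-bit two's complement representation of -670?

1. Binary of +670:  01010011110
2. Invert bits:     10101100001
3. Add 1:           10101100010

Answer: 10101100010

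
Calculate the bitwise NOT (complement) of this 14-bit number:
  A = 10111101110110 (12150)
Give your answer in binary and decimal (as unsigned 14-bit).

Flip each bit (0->1, 1->0):
  10111101110110
  01000010001001

Answer: 01000010001001 (4233)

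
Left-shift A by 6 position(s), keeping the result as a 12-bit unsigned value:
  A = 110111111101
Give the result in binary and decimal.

Shift left by 6: drop the top 6 bit(s), append 6 zero(s) on the right.
  110111111101  ->  discard [110111], keep [111101], append 000000
= 111101000000

Answer: 111101000000 (3904)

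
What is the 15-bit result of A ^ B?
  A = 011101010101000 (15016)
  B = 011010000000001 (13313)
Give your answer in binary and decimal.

Apply ^ to each column (1 where bits differ):
  011101010101000
^ 011010000000001
-----------------
  000111010101001

Answer: 000111010101001 (3753)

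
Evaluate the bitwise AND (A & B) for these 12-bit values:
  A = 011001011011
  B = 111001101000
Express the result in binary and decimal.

Apply & to each column (1 only where both bits are 1):
  011001011011
& 111001101000
--------------
  011001001000

Answer: 011001001000 (1608)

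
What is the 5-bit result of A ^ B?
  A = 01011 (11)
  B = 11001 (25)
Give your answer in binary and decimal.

Apply ^ to each column (1 where bits differ):
  01011
^ 11001
-------
  10010

Answer: 10010 (18)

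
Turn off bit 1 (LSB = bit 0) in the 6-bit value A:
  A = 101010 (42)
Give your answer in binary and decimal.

Mask = ~(1 << 1) = 111101
Bit 1 of A is 1, so AND-ing with the mask clears it to 0.
  101010
& 111101
--------
  101000

Answer: 101000 (40)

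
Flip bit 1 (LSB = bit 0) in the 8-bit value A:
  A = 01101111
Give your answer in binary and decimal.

Mask = 1 << 1 = 00000010
Bit 1 of A is 1; XOR with the mask flips it to 0.
  01101111
^ 00000010
----------
  01101101

Answer: 01101101 (109)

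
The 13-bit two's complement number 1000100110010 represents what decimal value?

MSB is 1, so the value is negative. Find the magnitude:
1. Invert bits:  0111011001101
2. Add 1:        0111011001110  = 3790
3. Apply sign:   -3790

Answer: -3790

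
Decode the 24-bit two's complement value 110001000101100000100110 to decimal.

MSB is 1, so the value is negative. Find the magnitude:
1. Invert bits:  001110111010011111011001
2. Add 1:        001110111010011111011010  = 3909594
3. Apply sign:   -3909594

Answer: -3909594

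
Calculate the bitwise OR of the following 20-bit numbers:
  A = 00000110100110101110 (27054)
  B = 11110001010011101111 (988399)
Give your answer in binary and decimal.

Apply | to each column (1 where either bit is 1):
  00000110100110101110
| 11110001010011101111
----------------------
  11110111110111101111

Answer: 11110111110111101111 (1015279)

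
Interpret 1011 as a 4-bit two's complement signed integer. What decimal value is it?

MSB is 1, so the value is negative. Find the magnitude:
1. Invert bits:  0100
2. Add 1:        0101  = 5
3. Apply sign:   -5

Answer: -5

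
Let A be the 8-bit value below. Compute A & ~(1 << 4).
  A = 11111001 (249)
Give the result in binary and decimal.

Mask = ~(1 << 4) = 11101111
Bit 4 of A is 1, so AND-ing with the mask clears it to 0.
  11111001
& 11101111
----------
  11101001

Answer: 11101001 (233)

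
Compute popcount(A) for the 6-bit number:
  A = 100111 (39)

100111
1-bits at positions (from bit 0 = LSB): 0, 1, 2, 5
Count = 4

Answer: 4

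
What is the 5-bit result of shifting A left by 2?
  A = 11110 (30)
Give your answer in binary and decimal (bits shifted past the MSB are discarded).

Shift left by 2: drop the top 2 bit(s), append 2 zero(s) on the right.
  11110  ->  discard [11], keep [110], append 00
= 11000

Answer: 11000 (24)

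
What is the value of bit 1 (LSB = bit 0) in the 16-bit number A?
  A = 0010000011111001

Bit 1 is the 2nd from the right.
  0010000011111001
                ^
That bit is 0.

Answer: 0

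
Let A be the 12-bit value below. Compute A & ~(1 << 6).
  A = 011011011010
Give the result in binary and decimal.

Mask = ~(1 << 6) = 111110111111
Bit 6 of A is 1, so AND-ing with the mask clears it to 0.
  011011011010
& 111110111111
--------------
  011010011010

Answer: 011010011010 (1690)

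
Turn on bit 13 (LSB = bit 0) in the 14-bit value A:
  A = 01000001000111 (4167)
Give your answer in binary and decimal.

Mask = 1 << 13 = 10000000000000
Bit 13 of A is 0, so OR-ing with the mask flips it to 1.
  01000001000111
| 10000000000000
----------------
  11000001000111

Answer: 11000001000111 (12359)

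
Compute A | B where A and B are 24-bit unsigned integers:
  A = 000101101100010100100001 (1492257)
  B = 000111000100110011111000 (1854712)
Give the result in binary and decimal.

Apply | to each column (1 where either bit is 1):
  000101101100010100100001
| 000111000100110011111000
--------------------------
  000111101100110111111001

Answer: 000111101100110111111001 (2018809)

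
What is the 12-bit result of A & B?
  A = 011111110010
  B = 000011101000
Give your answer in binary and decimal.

Apply & to each column (1 only where both bits are 1):
  011111110010
& 000011101000
--------------
  000011100000

Answer: 000011100000 (224)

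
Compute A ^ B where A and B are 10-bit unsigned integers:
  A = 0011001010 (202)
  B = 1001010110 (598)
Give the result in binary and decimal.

Apply ^ to each column (1 where bits differ):
  0011001010
^ 1001010110
------------
  1010011100

Answer: 1010011100 (668)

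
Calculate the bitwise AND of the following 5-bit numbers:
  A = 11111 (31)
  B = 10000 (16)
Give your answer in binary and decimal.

Apply & to each column (1 only where both bits are 1):
  11111
& 10000
-------
  10000

Answer: 10000 (16)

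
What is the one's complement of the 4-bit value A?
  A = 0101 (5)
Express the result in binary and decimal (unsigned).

Flip each bit (0->1, 1->0):
  0101
  1010

Answer: 1010 (10)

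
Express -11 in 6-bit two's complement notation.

1. Binary of +11:  001011
2. Invert bits:     110100
3. Add 1:           110101

Answer: 110101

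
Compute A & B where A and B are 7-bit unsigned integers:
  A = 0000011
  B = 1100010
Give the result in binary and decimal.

Apply & to each column (1 only where both bits are 1):
  0000011
& 1100010
---------
  0000010

Answer: 0000010 (2)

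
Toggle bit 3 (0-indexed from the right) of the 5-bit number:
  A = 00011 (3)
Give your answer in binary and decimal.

Mask = 1 << 3 = 01000
Bit 3 of A is 0; XOR with the mask flips it to 1.
  00011
^ 01000
-------
  01011

Answer: 01011 (11)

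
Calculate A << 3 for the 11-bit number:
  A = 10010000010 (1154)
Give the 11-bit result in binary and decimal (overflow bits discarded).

Shift left by 3: drop the top 3 bit(s), append 3 zero(s) on the right.
  10010000010  ->  discard [100], keep [10000010], append 000
= 10000010000

Answer: 10000010000 (1040)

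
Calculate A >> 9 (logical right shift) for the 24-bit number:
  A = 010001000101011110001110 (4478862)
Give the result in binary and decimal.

Logical shift right by 9: drop the bottom 9 bit(s), prepend 9 zero(s) on the left.
  010001000101011110001110  ->  keep [010001000101011], discard [110001110], prepend 000000000
= 000000000010001000101011

Answer: 000000000010001000101011 (8747)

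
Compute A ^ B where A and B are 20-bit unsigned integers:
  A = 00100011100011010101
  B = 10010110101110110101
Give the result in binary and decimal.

Apply ^ to each column (1 where bits differ):
  00100011100011010101
^ 10010110101110110101
----------------------
  10110101001101100000

Answer: 10110101001101100000 (742240)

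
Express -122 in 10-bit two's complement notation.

1. Binary of +122:  0001111010
2. Invert bits:     1110000101
3. Add 1:           1110000110

Answer: 1110000110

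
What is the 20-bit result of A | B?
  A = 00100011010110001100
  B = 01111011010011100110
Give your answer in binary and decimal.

Apply | to each column (1 where either bit is 1):
  00100011010110001100
| 01111011010011100110
----------------------
  01111011010111101110

Answer: 01111011010111101110 (505326)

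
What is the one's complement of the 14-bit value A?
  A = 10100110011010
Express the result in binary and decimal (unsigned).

Flip each bit (0->1, 1->0):
  10100110011010
  01011001100101

Answer: 01011001100101 (5733)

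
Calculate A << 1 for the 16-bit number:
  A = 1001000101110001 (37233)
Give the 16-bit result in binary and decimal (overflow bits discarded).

Shift left by 1: drop the top 1 bit(s), append 1 zero(s) on the right.
  1001000101110001  ->  discard [1], keep [001000101110001], append 0
= 0010001011100010

Answer: 0010001011100010 (8930)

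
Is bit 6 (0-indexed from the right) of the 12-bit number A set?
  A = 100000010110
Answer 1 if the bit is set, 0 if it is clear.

Bit 6 is the 7th from the right.
  100000010110
       ^
That bit is 0.

Answer: 0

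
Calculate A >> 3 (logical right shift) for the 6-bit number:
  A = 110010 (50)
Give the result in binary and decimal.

Logical shift right by 3: drop the bottom 3 bit(s), prepend 3 zero(s) on the left.
  110010  ->  keep [110], discard [010], prepend 000
= 000110

Answer: 000110 (6)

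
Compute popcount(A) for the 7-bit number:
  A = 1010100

1010100
1-bits at positions (from bit 0 = LSB): 2, 4, 6
Count = 3

Answer: 3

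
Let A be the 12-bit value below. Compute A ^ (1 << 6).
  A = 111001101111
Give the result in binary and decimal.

Mask = 1 << 6 = 000001000000
Bit 6 of A is 1; XOR with the mask flips it to 0.
  111001101111
^ 000001000000
--------------
  111000101111

Answer: 111000101111 (3631)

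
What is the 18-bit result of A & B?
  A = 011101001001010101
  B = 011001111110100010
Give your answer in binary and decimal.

Apply & to each column (1 only where both bits are 1):
  011101001001010101
& 011001111110100010
--------------------
  011001001000000000

Answer: 011001001000000000 (102912)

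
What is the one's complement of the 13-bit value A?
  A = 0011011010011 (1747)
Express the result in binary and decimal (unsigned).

Flip each bit (0->1, 1->0):
  0011011010011
  1100100101100

Answer: 1100100101100 (6444)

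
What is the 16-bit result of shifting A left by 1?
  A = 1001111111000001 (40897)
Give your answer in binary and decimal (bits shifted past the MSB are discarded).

Shift left by 1: drop the top 1 bit(s), append 1 zero(s) on the right.
  1001111111000001  ->  discard [1], keep [001111111000001], append 0
= 0011111110000010

Answer: 0011111110000010 (16258)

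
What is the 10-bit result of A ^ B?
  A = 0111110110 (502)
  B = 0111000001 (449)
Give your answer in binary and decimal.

Apply ^ to each column (1 where bits differ):
  0111110110
^ 0111000001
------------
  0000110111

Answer: 0000110111 (55)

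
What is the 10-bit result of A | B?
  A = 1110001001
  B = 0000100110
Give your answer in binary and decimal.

Apply | to each column (1 where either bit is 1):
  1110001001
| 0000100110
------------
  1110101111

Answer: 1110101111 (943)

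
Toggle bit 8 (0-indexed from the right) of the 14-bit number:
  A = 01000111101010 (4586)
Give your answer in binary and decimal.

Mask = 1 << 8 = 00000100000000
Bit 8 of A is 1; XOR with the mask flips it to 0.
  01000111101010
^ 00000100000000
----------------
  01000011101010

Answer: 01000011101010 (4330)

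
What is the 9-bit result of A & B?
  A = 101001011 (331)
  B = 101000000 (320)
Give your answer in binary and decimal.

Apply & to each column (1 only where both bits are 1):
  101001011
& 101000000
-----------
  101000000

Answer: 101000000 (320)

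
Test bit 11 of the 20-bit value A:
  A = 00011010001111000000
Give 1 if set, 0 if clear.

Bit 11 is the 12th from the right.
  00011010001111000000
          ^
That bit is 0.

Answer: 0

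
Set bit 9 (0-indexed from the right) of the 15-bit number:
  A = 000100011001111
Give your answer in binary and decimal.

Mask = 1 << 9 = 000001000000000
Bit 9 of A is 0, so OR-ing with the mask flips it to 1.
  000100011001111
| 000001000000000
-----------------
  000101011001111

Answer: 000101011001111 (2767)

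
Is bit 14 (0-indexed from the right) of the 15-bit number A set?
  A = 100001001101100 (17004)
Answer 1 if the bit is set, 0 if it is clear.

Bit 14 is the 15th from the right.
  100001001101100
  ^
That bit is 1.

Answer: 1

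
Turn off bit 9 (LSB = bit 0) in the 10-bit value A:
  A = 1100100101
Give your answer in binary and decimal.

Mask = ~(1 << 9) = 0111111111
Bit 9 of A is 1, so AND-ing with the mask clears it to 0.
  1100100101
& 0111111111
------------
  0100100101

Answer: 0100100101 (293)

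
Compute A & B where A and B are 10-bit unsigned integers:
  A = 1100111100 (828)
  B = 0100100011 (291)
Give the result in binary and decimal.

Apply & to each column (1 only where both bits are 1):
  1100111100
& 0100100011
------------
  0100100000

Answer: 0100100000 (288)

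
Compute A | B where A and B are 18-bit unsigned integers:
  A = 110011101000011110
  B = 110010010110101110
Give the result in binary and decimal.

Apply | to each column (1 where either bit is 1):
  110011101000011110
| 110010010110101110
--------------------
  110011111110111110

Answer: 110011111110111110 (212926)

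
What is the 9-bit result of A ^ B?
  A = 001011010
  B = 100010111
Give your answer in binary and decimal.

Apply ^ to each column (1 where bits differ):
  001011010
^ 100010111
-----------
  101001101

Answer: 101001101 (333)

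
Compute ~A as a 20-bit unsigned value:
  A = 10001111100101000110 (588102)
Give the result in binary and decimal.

Flip each bit (0->1, 1->0):
  10001111100101000110
  01110000011010111001

Answer: 01110000011010111001 (460473)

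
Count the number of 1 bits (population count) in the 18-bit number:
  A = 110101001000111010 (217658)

110101001000111010
1-bits at positions (from bit 0 = LSB): 1, 3, 4, 5, 9, 12, 14, 16, 17
Count = 9

Answer: 9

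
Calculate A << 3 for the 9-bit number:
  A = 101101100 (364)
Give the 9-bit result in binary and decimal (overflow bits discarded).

Shift left by 3: drop the top 3 bit(s), append 3 zero(s) on the right.
  101101100  ->  discard [101], keep [101100], append 000
= 101100000

Answer: 101100000 (352)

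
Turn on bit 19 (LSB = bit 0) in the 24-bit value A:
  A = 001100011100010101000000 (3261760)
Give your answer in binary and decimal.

Mask = 1 << 19 = 000010000000000000000000
Bit 19 of A is 0, so OR-ing with the mask flips it to 1.
  001100011100010101000000
| 000010000000000000000000
--------------------------
  001110011100010101000000

Answer: 001110011100010101000000 (3786048)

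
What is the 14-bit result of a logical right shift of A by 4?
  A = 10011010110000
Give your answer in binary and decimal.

Logical shift right by 4: drop the bottom 4 bit(s), prepend 4 zero(s) on the left.
  10011010110000  ->  keep [1001101011], discard [0000], prepend 0000
= 00001001101011

Answer: 00001001101011 (619)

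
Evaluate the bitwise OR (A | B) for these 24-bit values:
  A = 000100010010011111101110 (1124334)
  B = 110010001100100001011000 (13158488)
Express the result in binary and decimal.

Apply | to each column (1 where either bit is 1):
  000100010010011111101110
| 110010001100100001011000
--------------------------
  110110011110111111111110

Answer: 110110011110111111111110 (14282750)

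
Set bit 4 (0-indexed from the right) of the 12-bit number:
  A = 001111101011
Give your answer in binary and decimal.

Mask = 1 << 4 = 000000010000
Bit 4 of A is 0, so OR-ing with the mask flips it to 1.
  001111101011
| 000000010000
--------------
  001111111011

Answer: 001111111011 (1019)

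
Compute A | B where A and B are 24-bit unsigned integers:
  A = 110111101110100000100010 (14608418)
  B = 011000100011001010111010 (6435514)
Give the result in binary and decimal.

Apply | to each column (1 where either bit is 1):
  110111101110100000100010
| 011000100011001010111010
--------------------------
  111111101111101010111010

Answer: 111111101111101010111010 (16710330)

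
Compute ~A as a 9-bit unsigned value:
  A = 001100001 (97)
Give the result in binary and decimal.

Flip each bit (0->1, 1->0):
  001100001
  110011110

Answer: 110011110 (414)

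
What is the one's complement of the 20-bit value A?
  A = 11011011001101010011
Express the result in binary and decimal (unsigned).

Flip each bit (0->1, 1->0):
  11011011001101010011
  00100100110010101100

Answer: 00100100110010101100 (150700)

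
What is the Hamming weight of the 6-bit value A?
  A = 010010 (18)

010010
1-bits at positions (from bit 0 = LSB): 1, 4
Count = 2

Answer: 2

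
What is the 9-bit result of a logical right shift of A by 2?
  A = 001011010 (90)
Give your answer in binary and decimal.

Logical shift right by 2: drop the bottom 2 bit(s), prepend 2 zero(s) on the left.
  001011010  ->  keep [0010110], discard [10], prepend 00
= 000010110

Answer: 000010110 (22)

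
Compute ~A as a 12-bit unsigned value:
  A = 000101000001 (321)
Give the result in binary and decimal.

Flip each bit (0->1, 1->0):
  000101000001
  111010111110

Answer: 111010111110 (3774)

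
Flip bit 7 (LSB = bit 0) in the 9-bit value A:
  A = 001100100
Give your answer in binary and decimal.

Mask = 1 << 7 = 010000000
Bit 7 of A is 0; XOR with the mask flips it to 1.
  001100100
^ 010000000
-----------
  011100100

Answer: 011100100 (228)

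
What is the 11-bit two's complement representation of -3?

1. Binary of +3:  00000000011
2. Invert bits:     11111111100
3. Add 1:           11111111101

Answer: 11111111101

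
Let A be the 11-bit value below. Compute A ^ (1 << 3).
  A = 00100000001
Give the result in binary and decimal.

Mask = 1 << 3 = 00000001000
Bit 3 of A is 0; XOR with the mask flips it to 1.
  00100000001
^ 00000001000
-------------
  00100001001

Answer: 00100001001 (265)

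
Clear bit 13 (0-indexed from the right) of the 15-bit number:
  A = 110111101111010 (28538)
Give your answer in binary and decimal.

Mask = ~(1 << 13) = 101111111111111
Bit 13 of A is 1, so AND-ing with the mask clears it to 0.
  110111101111010
& 101111111111111
-----------------
  100111101111010

Answer: 100111101111010 (20346)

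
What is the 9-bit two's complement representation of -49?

1. Binary of +49:  000110001
2. Invert bits:     111001110
3. Add 1:           111001111

Answer: 111001111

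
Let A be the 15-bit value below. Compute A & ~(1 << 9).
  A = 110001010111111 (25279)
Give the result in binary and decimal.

Mask = ~(1 << 9) = 111110111111111
Bit 9 of A is 1, so AND-ing with the mask clears it to 0.
  110001010111111
& 111110111111111
-----------------
  110000010111111

Answer: 110000010111111 (24767)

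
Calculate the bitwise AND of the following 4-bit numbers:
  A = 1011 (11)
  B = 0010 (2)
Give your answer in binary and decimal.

Apply & to each column (1 only where both bits are 1):
  1011
& 0010
------
  0010

Answer: 0010 (2)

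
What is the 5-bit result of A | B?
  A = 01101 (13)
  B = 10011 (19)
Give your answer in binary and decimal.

Apply | to each column (1 where either bit is 1):
  01101
| 10011
-------
  11111

Answer: 11111 (31)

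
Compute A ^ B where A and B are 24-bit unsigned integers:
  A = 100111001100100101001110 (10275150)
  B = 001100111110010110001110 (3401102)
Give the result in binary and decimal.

Apply ^ to each column (1 where bits differ):
  100111001100100101001110
^ 001100111110010110001110
--------------------------
  101011110010110011000000

Answer: 101011110010110011000000 (11480256)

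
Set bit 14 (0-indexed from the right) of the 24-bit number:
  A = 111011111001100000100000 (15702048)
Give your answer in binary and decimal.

Mask = 1 << 14 = 000000000100000000000000
Bit 14 of A is 0, so OR-ing with the mask flips it to 1.
  111011111001100000100000
| 000000000100000000000000
--------------------------
  111011111101100000100000

Answer: 111011111101100000100000 (15718432)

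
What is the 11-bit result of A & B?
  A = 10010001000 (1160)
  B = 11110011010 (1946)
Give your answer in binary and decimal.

Apply & to each column (1 only where both bits are 1):
  10010001000
& 11110011010
-------------
  10010001000

Answer: 10010001000 (1160)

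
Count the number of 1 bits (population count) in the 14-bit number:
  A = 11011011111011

11011011111011
1-bits at positions (from bit 0 = LSB): 0, 1, 3, 4, 5, 6, 7, 9, 10, 12, 13
Count = 11

Answer: 11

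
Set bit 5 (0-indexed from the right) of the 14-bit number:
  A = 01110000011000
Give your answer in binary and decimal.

Mask = 1 << 5 = 00000000100000
Bit 5 of A is 0, so OR-ing with the mask flips it to 1.
  01110000011000
| 00000000100000
----------------
  01110000111000

Answer: 01110000111000 (7224)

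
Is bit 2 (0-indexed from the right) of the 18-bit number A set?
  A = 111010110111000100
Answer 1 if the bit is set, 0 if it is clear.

Bit 2 is the 3rd from the right.
  111010110111000100
                 ^
That bit is 1.

Answer: 1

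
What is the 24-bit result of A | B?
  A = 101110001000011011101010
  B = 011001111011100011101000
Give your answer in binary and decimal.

Apply | to each column (1 where either bit is 1):
  101110001000011011101010
| 011001111011100011101000
--------------------------
  111111111011111011101010

Answer: 111111111011111011101010 (16760554)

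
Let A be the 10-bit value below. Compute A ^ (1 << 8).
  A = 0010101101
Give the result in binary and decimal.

Mask = 1 << 8 = 0100000000
Bit 8 of A is 0; XOR with the mask flips it to 1.
  0010101101
^ 0100000000
------------
  0110101101

Answer: 0110101101 (429)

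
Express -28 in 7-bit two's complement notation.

1. Binary of +28:  0011100
2. Invert bits:     1100011
3. Add 1:           1100100

Answer: 1100100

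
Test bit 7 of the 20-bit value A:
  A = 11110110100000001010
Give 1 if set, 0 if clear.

Bit 7 is the 8th from the right.
  11110110100000001010
              ^
That bit is 0.

Answer: 0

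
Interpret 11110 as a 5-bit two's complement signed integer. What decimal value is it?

MSB is 1, so the value is negative. Find the magnitude:
1. Invert bits:  00001
2. Add 1:        00010  = 2
3. Apply sign:   -2

Answer: -2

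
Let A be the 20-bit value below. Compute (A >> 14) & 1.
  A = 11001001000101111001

Bit 14 is the 15th from the right.
  11001001000101111001
       ^
That bit is 0.

Answer: 0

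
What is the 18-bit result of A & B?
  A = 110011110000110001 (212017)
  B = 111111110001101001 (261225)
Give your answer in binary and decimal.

Apply & to each column (1 only where both bits are 1):
  110011110000110001
& 111111110001101001
--------------------
  110011110000100001

Answer: 110011110000100001 (212001)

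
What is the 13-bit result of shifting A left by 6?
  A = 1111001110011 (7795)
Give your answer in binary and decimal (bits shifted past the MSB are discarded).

Shift left by 6: drop the top 6 bit(s), append 6 zero(s) on the right.
  1111001110011  ->  discard [111100], keep [1110011], append 000000
= 1110011000000

Answer: 1110011000000 (7360)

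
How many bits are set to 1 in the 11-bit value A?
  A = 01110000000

01110000000
1-bits at positions (from bit 0 = LSB): 7, 8, 9
Count = 3

Answer: 3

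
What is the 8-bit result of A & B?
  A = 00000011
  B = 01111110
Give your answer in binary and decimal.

Apply & to each column (1 only where both bits are 1):
  00000011
& 01111110
----------
  00000010

Answer: 00000010 (2)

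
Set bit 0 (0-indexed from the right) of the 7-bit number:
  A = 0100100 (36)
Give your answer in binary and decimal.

Mask = 1 << 0 = 0000001
Bit 0 of A is 0, so OR-ing with the mask flips it to 1.
  0100100
| 0000001
---------
  0100101

Answer: 0100101 (37)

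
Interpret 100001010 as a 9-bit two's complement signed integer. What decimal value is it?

MSB is 1, so the value is negative. Find the magnitude:
1. Invert bits:  011110101
2. Add 1:        011110110  = 246
3. Apply sign:   -246

Answer: -246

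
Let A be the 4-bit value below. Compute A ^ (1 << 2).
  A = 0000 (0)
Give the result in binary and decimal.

Mask = 1 << 2 = 0100
Bit 2 of A is 0; XOR with the mask flips it to 1.
  0000
^ 0100
------
  0100

Answer: 0100 (4)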